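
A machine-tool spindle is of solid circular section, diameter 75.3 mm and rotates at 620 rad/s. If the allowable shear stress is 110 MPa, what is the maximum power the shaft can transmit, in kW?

5720 kW

J = πd⁴/32 = π(0.0753)⁴/32 = 3.156×10^-6 m⁴.
T_max = τ_allow·J/r = 1.10×10^8 × 3.156×10^-6 / 0.0376 = 9222 N·m.
ω = 620 rad/s, so P_max = T_max·ω = 5.717×10^6 W.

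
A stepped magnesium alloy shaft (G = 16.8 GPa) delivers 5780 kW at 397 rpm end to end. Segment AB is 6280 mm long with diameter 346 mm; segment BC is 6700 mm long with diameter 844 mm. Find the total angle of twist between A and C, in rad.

0.0380 rad

ω = 2π·397/60 = 41.57 rad/s, so T = P/ω = 5780×10³ / 41.57 = 139000 N·m.
J_AB = π(0.346)⁴/32 = 1.41×10^-3 m⁴; J_BC = π(0.844)⁴/32 = 0.0498 m⁴.
θ = (T/G)·Σ L_i/J_i = (139000/16.8×10⁹)·(6.28/1.41×10^-3 + 6.70/0.0498) = 0.03805 rad.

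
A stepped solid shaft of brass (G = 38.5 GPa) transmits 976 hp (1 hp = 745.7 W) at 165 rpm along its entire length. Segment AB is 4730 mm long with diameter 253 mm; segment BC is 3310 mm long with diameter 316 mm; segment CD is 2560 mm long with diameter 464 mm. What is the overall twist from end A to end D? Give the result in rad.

ω = 2π·165/60 = 17.28 rad/s, so T = P/ω = 976×745.7 / 17.28 = 42120 N·m.
J_AB = π(0.253)⁴/32 = 4.02×10^-4 m⁴; J_BC = π(0.316)⁴/32 = 9.79×10^-4 m⁴; J_CD = π(0.464)⁴/32 = 4.55×10^-3 m⁴.
θ = (T/G)·Σ L_i/J_i = (42120/38.5×10⁹)·(4.73/4.02×10^-4 + 3.31/9.79×10^-4 + 2.56/4.55×10^-3) = 0.01718 rad.

0.0172 rad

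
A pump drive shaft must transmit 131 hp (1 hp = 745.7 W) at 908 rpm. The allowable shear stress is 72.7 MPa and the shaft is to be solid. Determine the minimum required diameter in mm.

ω = 2π·908/60 = 95.09 rad/s, so T = P/ω = 131×745.7 / 95.09 = 1027 N·m.
For a solid shaft τ_max = 16T/(πd³), so d = (16T/(π τ_allow))^(1/3) = (16·1027/(π·7.27×10^7))^(1/3) = 0.04160 m.

41.6 mm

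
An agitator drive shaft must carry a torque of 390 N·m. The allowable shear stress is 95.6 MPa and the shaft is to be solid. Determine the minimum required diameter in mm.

For a solid shaft τ_max = 16T/(πd³), so d = (16T/(π τ_allow))^(1/3) = (16·390.0/(π·9.56×10^7))^(1/3) = 0.02749 m.

27.5 mm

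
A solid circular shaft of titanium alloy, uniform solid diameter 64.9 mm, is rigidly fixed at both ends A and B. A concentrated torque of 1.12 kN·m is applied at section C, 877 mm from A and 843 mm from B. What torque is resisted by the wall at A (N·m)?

549 N·m

With uniform GJ and both ends fixed, compatibility θ_AC = θ_CB gives T_A·a = T_B·b, together with T_A + T_B = T₀.
T_A = T₀·b/(a+b) = 1120·843/1720 = 548.9 N·m; T_B = 571.1 N·m.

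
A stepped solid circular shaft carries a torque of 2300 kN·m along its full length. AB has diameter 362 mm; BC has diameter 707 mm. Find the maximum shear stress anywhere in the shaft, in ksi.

35.8 ksi

Under the same torque, τ_max = 16T/(πd³) is largest where d is smallest — segment AB (d = 362 mm).
τ_max = 16·2.300e6/(π·(0.362)³) = 2.469×10^8 Pa.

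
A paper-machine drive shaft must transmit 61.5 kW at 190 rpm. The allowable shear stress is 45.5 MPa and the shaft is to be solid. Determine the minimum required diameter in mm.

ω = 2π·190/60 = 19.90 rad/s, so T = P/ω = 61.5×10³ / 19.90 = 3091 N·m.
For a solid shaft τ_max = 16T/(πd³), so d = (16T/(π τ_allow))^(1/3) = (16·3091/(π·4.55×10^7))^(1/3) = 0.07020 m.

70.2 mm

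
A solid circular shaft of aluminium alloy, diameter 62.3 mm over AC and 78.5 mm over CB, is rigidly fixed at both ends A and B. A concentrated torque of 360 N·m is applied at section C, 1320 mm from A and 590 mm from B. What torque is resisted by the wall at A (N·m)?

Compatibility: T_A·a/J_AC = T_B·b/J_CB with T_A + T_B = T₀.
J_AC = 1.48×10^-6 m⁴, J_CB = 3.73×10^-6 m⁴, so T_A = T₀·(J_AC/a)/((J_AC/a)+(J_CB/b)) = 54.22 N·m, T_B = 305.8 N·m.

54.2 N·m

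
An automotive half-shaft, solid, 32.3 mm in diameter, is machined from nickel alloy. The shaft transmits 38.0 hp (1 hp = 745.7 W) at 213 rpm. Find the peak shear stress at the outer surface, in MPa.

192 MPa

ω = 2π·213/60 = 22.31 rad/s, so T = P/ω = 38.0×745.7 / 22.31 = 1270 N·m.
J = πd⁴/32 = π(0.0323)⁴/32 = 1.069×10^-7 m⁴.
τ_max = T·r/J = 1270 × 0.0161 / 1.069×10^-7 = 1.920×10^8 Pa.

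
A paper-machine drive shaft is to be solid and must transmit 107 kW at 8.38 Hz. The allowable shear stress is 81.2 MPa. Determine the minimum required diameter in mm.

50.3 mm

ω = 2π·8.38 = 52.65 rad/s, so T = P/ω = 107×10³ / 52.65 = 2032 N·m.
For a solid shaft τ_max = 16T/(πd³), so d = (16T/(π τ_allow))^(1/3) = (16·2032/(π·8.12×10^7))^(1/3) = 0.05033 m.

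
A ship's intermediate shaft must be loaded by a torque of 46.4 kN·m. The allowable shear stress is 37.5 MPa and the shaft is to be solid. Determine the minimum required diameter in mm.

185 mm

For a solid shaft τ_max = 16T/(πd³), so d = (16T/(π τ_allow))^(1/3) = (16·46400/(π·3.75×10^7))^(1/3) = 0.1847 m.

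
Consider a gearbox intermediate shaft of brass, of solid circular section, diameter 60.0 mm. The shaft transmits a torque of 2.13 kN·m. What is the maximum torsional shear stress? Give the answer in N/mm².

J = πd⁴/32 = π(0.0600)⁴/32 = 1.272×10^-6 m⁴.
τ_max = T·r/J = 2130 × 0.0300 / 1.272×10^-6 = 5.022×10^7 Pa.

50.2 N/mm²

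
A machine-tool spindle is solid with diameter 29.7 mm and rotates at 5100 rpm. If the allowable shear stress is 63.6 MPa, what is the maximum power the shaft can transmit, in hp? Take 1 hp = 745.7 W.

234 hp

J = πd⁴/32 = π(0.0297)⁴/32 = 7.639×10^-8 m⁴.
T_max = τ_allow·J/r = 6.36×10^7 × 7.639×10^-8 / 0.0149 = 327.2 N·m.
ω = 2π·5100/60 = 534.1 rad/s, so P_max = T_max·ω = 1.747×10^5 W.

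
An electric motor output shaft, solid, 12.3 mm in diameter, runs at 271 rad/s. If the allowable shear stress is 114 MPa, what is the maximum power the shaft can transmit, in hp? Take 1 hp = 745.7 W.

15.1 hp

J = πd⁴/32 = π(0.0123)⁴/32 = 2.247×10^-9 m⁴.
T_max = τ_allow·J/r = 1.14×10^8 × 2.247×10^-9 / 0.00615 = 41.65 N·m.
ω = 271 rad/s, so P_max = T_max·ω = 1.129×10^4 W.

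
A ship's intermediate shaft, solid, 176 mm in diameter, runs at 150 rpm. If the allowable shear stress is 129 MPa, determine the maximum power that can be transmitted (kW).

2170 kW

J = πd⁴/32 = π(0.176)⁴/32 = 9.420×10^-5 m⁴.
T_max = τ_allow·J/r = 1.29×10^8 × 9.420×10^-5 / 0.0880 = 138100 N·m.
ω = 2π·150/60 = 15.71 rad/s, so P_max = T_max·ω = 2.169×10^6 W.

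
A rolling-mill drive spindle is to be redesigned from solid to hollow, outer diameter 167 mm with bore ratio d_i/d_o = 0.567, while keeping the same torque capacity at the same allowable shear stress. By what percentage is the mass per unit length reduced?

27.0 %

Equal τ_max and T ⇒ the solid shaft needs d_s³ = d_o³(1−k⁴), so d_s = 167·(1−0.567⁴)^(1/3) = 161.0 mm.
Area ratio A_h/A_s = d_o²(1−k²)/d_s² = (1−k²)/(1−k⁴)^(2/3) = 0.7297.
Mass saving = 1 − 0.7297 = 27.0 %.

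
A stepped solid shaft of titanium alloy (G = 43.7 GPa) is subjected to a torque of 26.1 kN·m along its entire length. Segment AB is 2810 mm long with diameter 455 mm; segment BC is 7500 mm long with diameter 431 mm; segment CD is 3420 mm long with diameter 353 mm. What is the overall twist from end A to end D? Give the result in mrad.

3.06 mrad

J_AB = π(0.455)⁴/32 = 4.21×10^-3 m⁴; J_BC = π(0.431)⁴/32 = 3.39×10^-3 m⁴; J_CD = π(0.353)⁴/32 = 1.52×10^-3 m⁴.
θ = (T/G)·Σ L_i/J_i = (26100/43.7×10⁹)·(2.81/4.21×10^-3 + 7.50/3.39×10^-3 + 3.42/1.52×10^-3) = 3.061×10^-3 rad.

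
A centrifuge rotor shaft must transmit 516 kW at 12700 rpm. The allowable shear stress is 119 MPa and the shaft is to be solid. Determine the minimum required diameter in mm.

ω = 2π·12700/60 = 1330 rad/s, so T = P/ω = 516×10³ / 1330 = 388.0 N·m.
For a solid shaft τ_max = 16T/(πd³), so d = (16T/(π τ_allow))^(1/3) = (16·388.0/(π·1.19×10^8))^(1/3) = 0.02551 m.

25.5 mm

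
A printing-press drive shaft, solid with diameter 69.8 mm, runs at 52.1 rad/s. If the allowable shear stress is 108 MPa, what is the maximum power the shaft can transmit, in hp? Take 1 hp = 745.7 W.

504 hp

J = πd⁴/32 = π(0.0698)⁴/32 = 2.330×10^-6 m⁴.
T_max = τ_allow·J/r = 1.08×10^8 × 2.330×10^-6 / 0.0349 = 7211 N·m.
ω = 52.1 rad/s, so P_max = T_max·ω = 3.757×10^5 W.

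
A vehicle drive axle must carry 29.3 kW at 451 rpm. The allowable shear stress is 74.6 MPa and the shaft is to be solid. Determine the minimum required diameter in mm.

ω = 2π·451/60 = 47.23 rad/s, so T = P/ω = 29.3×10³ / 47.23 = 620.4 N·m.
For a solid shaft τ_max = 16T/(πd³), so d = (16T/(π τ_allow))^(1/3) = (16·620.4/(π·7.46×10^7))^(1/3) = 0.03486 m.

34.9 mm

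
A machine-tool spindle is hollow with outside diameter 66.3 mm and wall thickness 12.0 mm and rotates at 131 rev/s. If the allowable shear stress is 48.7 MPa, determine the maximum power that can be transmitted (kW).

J = π(d_o⁴ − d_i⁴)/32 = π(0.0663⁴ − 0.0423⁴)/32 = 1.583×10^-6 m⁴.
T_max = τ_allow·J/r = 4.87×10^7 × 1.583×10^-6 / 0.0331 = 2325 N·m.
ω = 2π·131 = 823.1 rad/s, so P_max = T_max·ω = 1.914×10^6 W.

1910 kW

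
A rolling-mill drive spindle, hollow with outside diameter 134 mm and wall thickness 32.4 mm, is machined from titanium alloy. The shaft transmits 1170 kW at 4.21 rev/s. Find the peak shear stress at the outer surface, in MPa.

ω = 2π·4.21 = 26.45 rad/s, so T = P/ω = 1170×10³ / 26.45 = 44230 N·m.
J = π(d_o⁴ − d_i⁴)/32 = π(0.134⁴ − 0.0692⁴)/32 = 2.940×10^-5 m⁴.
τ_max = T·r/J = 44230 × 0.0670 / 2.940×10^-5 = 1.008×10^8 Pa.

101 MPa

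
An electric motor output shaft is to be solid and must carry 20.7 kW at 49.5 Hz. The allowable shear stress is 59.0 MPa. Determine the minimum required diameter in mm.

17.9 mm

ω = 2π·49.5 = 311.0 rad/s, so T = P/ω = 20.7×10³ / 311.0 = 66.56 N·m.
For a solid shaft τ_max = 16T/(πd³), so d = (16T/(π τ_allow))^(1/3) = (16·66.56/(π·5.90×10^7))^(1/3) = 0.01791 m.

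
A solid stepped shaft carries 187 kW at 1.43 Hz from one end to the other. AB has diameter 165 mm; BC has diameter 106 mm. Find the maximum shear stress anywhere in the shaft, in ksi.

12.9 ksi

ω = 2π·1.43 = 8.985 rad/s, so T = P/ω = 187×10³ / 8.985 = 20810 N·m.
Under the same torque, τ_max = 16T/(πd³) is largest where d is smallest — segment BC (d = 106 mm).
τ_max = 16·20810/(π·(0.106)³) = 8.900×10^7 Pa.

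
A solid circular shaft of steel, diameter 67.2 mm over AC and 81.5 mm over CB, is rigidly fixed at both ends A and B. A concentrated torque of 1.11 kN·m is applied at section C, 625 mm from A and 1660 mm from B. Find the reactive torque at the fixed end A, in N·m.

Compatibility: T_A·a/J_AC = T_B·b/J_CB with T_A + T_B = T₀.
J_AC = 2.00×10^-6 m⁴, J_CB = 4.33×10^-6 m⁴, so T_A = T₀·(J_AC/a)/((J_AC/a)+(J_CB/b)) = 611.7 N·m, T_B = 498.3 N·m.

612 N·m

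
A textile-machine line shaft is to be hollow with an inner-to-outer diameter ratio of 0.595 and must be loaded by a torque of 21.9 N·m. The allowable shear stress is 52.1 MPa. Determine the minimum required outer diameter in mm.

13.5 mm

For a hollow shaft with d_i/d_o = 0.595: τ_max = 16T/(π d_o³ (1−k⁴)), so d_o = [16T/(π τ_allow (1−k⁴))]^(1/3) = [16·21.90/(π·5.21×10^7·0.8747)]^(1/3) = 0.01348 m.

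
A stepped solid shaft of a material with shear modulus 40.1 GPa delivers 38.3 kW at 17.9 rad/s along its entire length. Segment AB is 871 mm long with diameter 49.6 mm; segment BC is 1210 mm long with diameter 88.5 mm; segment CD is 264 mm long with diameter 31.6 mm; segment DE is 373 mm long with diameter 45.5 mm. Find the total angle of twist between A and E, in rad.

ω = 17.9 rad/s, so T = P/ω = 38.3×10³ / 17.90 = 2140 N·m.
J_AB = π(0.0496)⁴/32 = 5.94×10^-7 m⁴; J_BC = π(0.0885)⁴/32 = 6.02×10^-6 m⁴; J_CD = π(0.0316)⁴/32 = 9.79×10^-8 m⁴; J_DE = π(0.0455)⁴/32 = 4.21×10^-7 m⁴.
θ = (T/G)·Σ L_i/J_i = (2140/40.1×10⁹)·(0.871/5.94×10^-7 + 1.21/6.02×10^-6 + 0.264/9.79×10^-8 + 0.373/4.21×10^-7) = 0.2801 rad.

0.280 rad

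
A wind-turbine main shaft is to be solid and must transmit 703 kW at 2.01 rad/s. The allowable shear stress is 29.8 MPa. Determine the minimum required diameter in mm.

391 mm

ω = 2.01 rad/s, so T = P/ω = 703×10³ / 2.010 = 349800 N·m.
For a solid shaft τ_max = 16T/(πd³), so d = (16T/(π τ_allow))^(1/3) = (16·349800/(π·2.98×10^7))^(1/3) = 0.3910 m.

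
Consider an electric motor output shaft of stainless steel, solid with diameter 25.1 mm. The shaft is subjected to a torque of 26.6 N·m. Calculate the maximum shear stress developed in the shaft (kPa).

J = πd⁴/32 = π(0.0251)⁴/32 = 3.897×10^-8 m⁴.
τ_max = T·r/J = 26.60 × 0.0126 / 3.897×10^-8 = 8.567×10^6 Pa.

8570 kPa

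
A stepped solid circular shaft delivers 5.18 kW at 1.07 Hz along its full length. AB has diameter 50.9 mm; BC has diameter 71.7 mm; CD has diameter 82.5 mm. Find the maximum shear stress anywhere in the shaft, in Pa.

2.98e7 Pa

ω = 2π·1.07 = 6.723 rad/s, so T = P/ω = 5.18×10³ / 6.723 = 770.5 N·m.
Under the same torque, τ_max = 16T/(πd³) is largest where d is smallest — segment AB (d = 50.9 mm).
τ_max = 16·770.5/(π·(0.0509)³) = 2.976×10^7 Pa.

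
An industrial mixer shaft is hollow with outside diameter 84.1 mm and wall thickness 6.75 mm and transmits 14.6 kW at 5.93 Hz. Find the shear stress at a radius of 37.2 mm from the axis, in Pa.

5.90e6 Pa

ω = 2π·5.93 = 37.26 rad/s, so T = P/ω = 14.6×10³ / 37.26 = 391.8 N·m.
J = π(d_o⁴ − d_i⁴)/32 = π(0.0841⁴ − 0.0706⁴)/32 = 2.472×10^-6 m⁴.
Shear stress varies linearly with radius: τ = T·r/J = 391.8 × 0.0372 / 2.472×10^-6 = 5.896×10^6 Pa.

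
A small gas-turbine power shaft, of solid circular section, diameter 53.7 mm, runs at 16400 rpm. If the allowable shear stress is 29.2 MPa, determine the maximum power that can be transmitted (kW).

J = πd⁴/32 = π(0.0537)⁴/32 = 8.164×10^-7 m⁴.
T_max = τ_allow·J/r = 2.92×10^7 × 8.164×10^-7 / 0.0269 = 887.8 N·m.
ω = 2π·16400/60 = 1717 rad/s, so P_max = T_max·ω = 1.525×10^6 W.

1520 kW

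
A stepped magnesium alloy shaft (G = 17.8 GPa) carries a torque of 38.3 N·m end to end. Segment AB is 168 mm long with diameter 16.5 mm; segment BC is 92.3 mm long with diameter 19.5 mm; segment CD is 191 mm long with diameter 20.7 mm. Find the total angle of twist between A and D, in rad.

J_AB = π(0.0165)⁴/32 = 7.28×10^-9 m⁴; J_BC = π(0.0195)⁴/32 = 1.42×10^-8 m⁴; J_CD = π(0.0207)⁴/32 = 1.80×10^-8 m⁴.
θ = (T/G)·Σ L_i/J_i = (38.30/17.8×10⁹)·(0.168/7.28×10^-9 + 0.0923/1.42×10^-8 + 0.191/1.80×10^-8) = 0.08647 rad.

0.0865 rad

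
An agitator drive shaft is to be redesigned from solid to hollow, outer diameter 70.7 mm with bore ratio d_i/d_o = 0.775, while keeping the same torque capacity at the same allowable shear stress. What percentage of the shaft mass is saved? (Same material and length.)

46.2 %

Equal τ_max and T ⇒ the solid shaft needs d_s³ = d_o³(1−k⁴), so d_s = 70.7·(1−0.775⁴)^(1/3) = 60.90 mm.
Area ratio A_h/A_s = d_o²(1−k²)/d_s² = (1−k²)/(1−k⁴)^(2/3) = 0.5382.
Mass saving = 1 − 0.5382 = 46.2 %.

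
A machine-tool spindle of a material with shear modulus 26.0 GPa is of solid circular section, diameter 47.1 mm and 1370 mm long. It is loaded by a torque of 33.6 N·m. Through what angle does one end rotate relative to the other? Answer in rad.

0.00366 rad

J = πd⁴/32 = π(0.0471)⁴/32 = 4.832×10^-7 m⁴.
θ = T·L/(G·J) = 33.60 × 1.37 / (26.0×10⁹ × 4.832×10^-7) = 3.664×10^-3 rad.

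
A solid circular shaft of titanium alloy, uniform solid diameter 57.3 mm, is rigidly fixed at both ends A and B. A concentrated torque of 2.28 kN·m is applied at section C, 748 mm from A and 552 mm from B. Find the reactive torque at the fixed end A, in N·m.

968 N·m

With uniform GJ and both ends fixed, compatibility θ_AC = θ_CB gives T_A·a = T_B·b, together with T_A + T_B = T₀.
T_A = T₀·b/(a+b) = 2280·552/1300 = 968.1 N·m; T_B = 1312 N·m.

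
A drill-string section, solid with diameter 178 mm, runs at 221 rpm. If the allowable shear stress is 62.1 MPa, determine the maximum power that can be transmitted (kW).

1590 kW

J = πd⁴/32 = π(0.178)⁴/32 = 9.856×10^-5 m⁴.
T_max = τ_allow·J/r = 6.21×10^7 × 9.856×10^-5 / 0.0890 = 68770 N·m.
ω = 2π·221/60 = 23.14 rad/s, so P_max = T_max·ω = 1.591×10^6 W.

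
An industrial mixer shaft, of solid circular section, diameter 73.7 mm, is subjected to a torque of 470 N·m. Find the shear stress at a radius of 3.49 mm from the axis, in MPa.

0.566 MPa

J = πd⁴/32 = π(0.0737)⁴/32 = 2.896×10^-6 m⁴.
Shear stress varies linearly with radius: τ = T·r/J = 470.0 × 0.00349 / 2.896×10^-6 = 5.663×10^5 Pa.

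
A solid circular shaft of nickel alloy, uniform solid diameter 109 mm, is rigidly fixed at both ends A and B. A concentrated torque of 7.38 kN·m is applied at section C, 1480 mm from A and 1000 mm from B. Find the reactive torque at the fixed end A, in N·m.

With uniform GJ and both ends fixed, compatibility θ_AC = θ_CB gives T_A·a = T_B·b, together with T_A + T_B = T₀.
T_A = T₀·b/(a+b) = 7380·1000/2480 = 2976 N·m; T_B = 4404 N·m.

2980 N·m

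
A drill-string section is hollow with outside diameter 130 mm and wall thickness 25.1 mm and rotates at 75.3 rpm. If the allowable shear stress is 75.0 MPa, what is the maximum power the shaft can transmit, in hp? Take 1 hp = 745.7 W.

294 hp

J = π(d_o⁴ − d_i⁴)/32 = π(0.130⁴ − 0.0798⁴)/32 = 2.406×10^-5 m⁴.
T_max = τ_allow·J/r = 7.50×10^7 × 2.406×10^-5 / 0.0650 = 27760 N·m.
ω = 2π·75.3/60 = 7.885 rad/s, so P_max = T_max·ω = 2.189×10^5 W.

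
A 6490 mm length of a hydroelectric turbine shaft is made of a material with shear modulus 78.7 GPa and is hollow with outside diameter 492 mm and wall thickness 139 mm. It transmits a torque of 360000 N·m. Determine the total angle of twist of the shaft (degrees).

0.307°

J = π(d_o⁴ − d_i⁴)/32 = π(0.492⁴ − 0.214⁴)/32 = 5.547×10^-3 m⁴.
θ = T·L/(G·J) = 360000 × 6.49 / (78.7×10⁹ × 5.547×10^-3) = 5.352×10^-3 rad.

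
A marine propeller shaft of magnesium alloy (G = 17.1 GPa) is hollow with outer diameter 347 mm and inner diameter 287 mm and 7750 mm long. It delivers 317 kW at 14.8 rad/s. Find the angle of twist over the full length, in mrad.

ω = 14.8 rad/s, so T = P/ω = 317×10³ / 14.80 = 21420 N·m.
J = π(d_o⁴ − d_i⁴)/32 = π(0.347⁴ − 0.287⁴)/32 = 7.573×10^-4 m⁴.
θ = T·L/(G·J) = 21420 × 7.75 / (17.1×10⁹ × 7.573×10^-4) = 0.01282 rad.

12.8 mrad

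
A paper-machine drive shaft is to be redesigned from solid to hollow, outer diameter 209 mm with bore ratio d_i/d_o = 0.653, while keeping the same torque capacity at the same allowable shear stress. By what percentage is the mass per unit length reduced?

34.4 %

Equal τ_max and T ⇒ the solid shaft needs d_s³ = d_o³(1−k⁴), so d_s = 209·(1−0.653⁴)^(1/3) = 195.5 mm.
Area ratio A_h/A_s = d_o²(1−k²)/d_s² = (1−k²)/(1−k⁴)^(2/3) = 0.6557.
Mass saving = 1 − 0.6557 = 34.4 %.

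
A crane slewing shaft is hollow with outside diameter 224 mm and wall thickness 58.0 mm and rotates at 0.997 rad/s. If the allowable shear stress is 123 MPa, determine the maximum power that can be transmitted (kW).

256 kW

J = π(d_o⁴ − d_i⁴)/32 = π(0.224⁴ − 0.108⁴)/32 = 2.338×10^-4 m⁴.
T_max = τ_allow·J/r = 1.23×10^8 × 2.338×10^-4 / 0.112 = 256800 N·m.
ω = 0.997 rad/s, so P_max = T_max·ω = 2.560×10^5 W.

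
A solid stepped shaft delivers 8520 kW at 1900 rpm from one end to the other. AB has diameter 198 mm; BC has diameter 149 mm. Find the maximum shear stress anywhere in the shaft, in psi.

ω = 2π·1900/60 = 199.0 rad/s, so T = P/ω = 8520×10³ / 199.0 = 42820 N·m.
Under the same torque, τ_max = 16T/(πd³) is largest where d is smallest — segment BC (d = 149 mm).
τ_max = 16·42820/(π·(0.149)³) = 6.593×10^7 Pa.

9560 psi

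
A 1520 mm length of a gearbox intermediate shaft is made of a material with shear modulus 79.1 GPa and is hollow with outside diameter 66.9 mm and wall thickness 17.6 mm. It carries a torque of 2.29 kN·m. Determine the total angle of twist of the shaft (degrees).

1.35°

J = π(d_o⁴ − d_i⁴)/32 = π(0.0669⁴ − 0.0317⁴)/32 = 1.867×10^-6 m⁴.
θ = T·L/(G·J) = 2290 × 1.52 / (79.1×10⁹ × 1.867×10^-6) = 0.02356 rad.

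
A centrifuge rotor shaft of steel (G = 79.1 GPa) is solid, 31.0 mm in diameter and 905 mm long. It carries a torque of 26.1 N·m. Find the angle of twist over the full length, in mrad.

3.29 mrad

J = πd⁴/32 = π(0.0310)⁴/32 = 9.067×10^-8 m⁴.
θ = T·L/(G·J) = 26.10 × 0.905 / (79.1×10⁹ × 9.067×10^-8) = 3.294×10^-3 rad.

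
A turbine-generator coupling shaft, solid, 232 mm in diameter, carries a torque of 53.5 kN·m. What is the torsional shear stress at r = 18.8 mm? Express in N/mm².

3.54 N/mm²

J = πd⁴/32 = π(0.232)⁴/32 = 2.844×10^-4 m⁴.
Shear stress varies linearly with radius: τ = T·r/J = 53500 × 0.0188 / 2.844×10^-4 = 3.536×10^6 Pa.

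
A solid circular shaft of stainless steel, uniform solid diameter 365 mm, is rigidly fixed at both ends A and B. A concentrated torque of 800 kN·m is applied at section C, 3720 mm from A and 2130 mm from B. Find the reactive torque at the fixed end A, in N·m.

291000 N·m

With uniform GJ and both ends fixed, compatibility θ_AC = θ_CB gives T_A·a = T_B·b, together with T_A + T_B = T₀.
T_A = T₀·b/(a+b) = 800000·2130/5850 = 291300 N·m; T_B = 508700 N·m.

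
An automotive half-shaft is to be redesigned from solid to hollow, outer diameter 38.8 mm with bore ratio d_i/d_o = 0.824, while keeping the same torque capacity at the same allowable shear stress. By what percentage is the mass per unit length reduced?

Equal τ_max and T ⇒ the solid shaft needs d_s³ = d_o³(1−k⁴), so d_s = 38.8·(1−0.824⁴)^(1/3) = 31.58 mm.
Area ratio A_h/A_s = d_o²(1−k²)/d_s² = (1−k²)/(1−k⁴)^(2/3) = 0.4847.
Mass saving = 1 − 0.4847 = 51.5 %.

51.5 %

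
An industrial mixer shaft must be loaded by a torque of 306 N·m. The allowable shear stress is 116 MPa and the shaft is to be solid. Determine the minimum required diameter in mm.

23.8 mm

For a solid shaft τ_max = 16T/(πd³), so d = (16T/(π τ_allow))^(1/3) = (16·306.0/(π·1.16×10^8))^(1/3) = 0.02377 m.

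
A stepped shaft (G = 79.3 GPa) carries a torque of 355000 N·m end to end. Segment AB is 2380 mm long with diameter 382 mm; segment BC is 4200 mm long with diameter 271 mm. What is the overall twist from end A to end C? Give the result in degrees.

2.33°

J_AB = π(0.382)⁴/32 = 2.09×10^-3 m⁴; J_BC = π(0.271)⁴/32 = 5.30×10^-4 m⁴.
θ = (T/G)·Σ L_i/J_i = (355000/79.3×10⁹)·(2.38/2.09×10^-3 + 4.20/5.30×10^-4) = 0.04060 rad.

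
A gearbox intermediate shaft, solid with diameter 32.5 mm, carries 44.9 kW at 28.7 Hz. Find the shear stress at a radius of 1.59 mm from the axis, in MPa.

3.61 MPa

ω = 2π·28.7 = 180.3 rad/s, so T = P/ω = 44.9×10³ / 180.3 = 249.0 N·m.
J = πd⁴/32 = π(0.0325)⁴/32 = 1.095×10^-7 m⁴.
Shear stress varies linearly with radius: τ = T·r/J = 249.0 × 0.00159 / 1.095×10^-7 = 3.615×10^6 Pa.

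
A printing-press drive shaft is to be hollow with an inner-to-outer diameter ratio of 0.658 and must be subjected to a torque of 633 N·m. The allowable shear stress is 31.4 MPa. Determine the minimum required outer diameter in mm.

For a hollow shaft with d_i/d_o = 0.658: τ_max = 16T/(π d_o³ (1−k⁴)), so d_o = [16T/(π τ_allow (1−k⁴))]^(1/3) = [16·633.0/(π·3.14×10^7·0.8125)]^(1/3) = 0.05018 m.

50.2 mm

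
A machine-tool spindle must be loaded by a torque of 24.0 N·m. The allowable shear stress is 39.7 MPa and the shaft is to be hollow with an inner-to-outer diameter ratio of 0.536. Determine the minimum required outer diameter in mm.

For a hollow shaft with d_i/d_o = 0.536: τ_max = 16T/(π d_o³ (1−k⁴)), so d_o = [16T/(π τ_allow (1−k⁴))]^(1/3) = [16·24.00/(π·3.97×10^7·0.9175)]^(1/3) = 0.01497 m.

15.0 mm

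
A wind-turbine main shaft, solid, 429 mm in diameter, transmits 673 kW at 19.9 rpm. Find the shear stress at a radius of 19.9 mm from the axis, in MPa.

ω = 2π·19.9/60 = 2.084 rad/s, so T = P/ω = 673×10³ / 2.084 = 322900 N·m.
J = πd⁴/32 = π(0.429)⁴/32 = 3.325×10^-3 m⁴.
Shear stress varies linearly with radius: τ = T·r/J = 322900 × 0.0199 / 3.325×10^-3 = 1.933×10^6 Pa.

1.93 MPa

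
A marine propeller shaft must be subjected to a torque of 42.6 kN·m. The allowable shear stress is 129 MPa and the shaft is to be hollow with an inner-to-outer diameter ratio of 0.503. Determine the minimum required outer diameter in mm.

122 mm

For a hollow shaft with d_i/d_o = 0.503: τ_max = 16T/(π d_o³ (1−k⁴)), so d_o = [16T/(π τ_allow (1−k⁴))]^(1/3) = [16·42600/(π·1.29×10^8·0.9360)]^(1/3) = 0.1216 m.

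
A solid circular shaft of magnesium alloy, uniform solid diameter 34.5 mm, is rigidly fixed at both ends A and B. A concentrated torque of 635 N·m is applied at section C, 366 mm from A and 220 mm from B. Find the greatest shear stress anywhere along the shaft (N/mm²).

49.2 N/mm²

With uniform GJ and both ends fixed, compatibility θ_AC = θ_CB gives T_A·a = T_B·b, together with T_A + T_B = T₀.
T_A = T₀·b/(a+b) = 635.0·220/586.0 = 238.4 N·m; T_B = 396.6 N·m.
τ in each portion: τ_AC = 2.96×10^7 Pa, τ_CB = 4.92×10^7 Pa; maximum is in CB.
τ_max = T_CB·r/J = 396.6·0.0173/1.39×10^-7 = 4.919×10^7 Pa.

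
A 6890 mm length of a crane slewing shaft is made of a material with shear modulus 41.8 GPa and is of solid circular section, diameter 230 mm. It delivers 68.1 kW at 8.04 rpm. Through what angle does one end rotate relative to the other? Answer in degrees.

2.78°

ω = 2π·8.04/60 = 0.8419 rad/s, so T = P/ω = 68.1×10³ / 0.8419 = 80880 N·m.
J = πd⁴/32 = π(0.230)⁴/32 = 2.747×10^-4 m⁴.
θ = T·L/(G·J) = 80880 × 6.89 / (41.8×10⁹ × 2.747×10^-4) = 0.04853 rad.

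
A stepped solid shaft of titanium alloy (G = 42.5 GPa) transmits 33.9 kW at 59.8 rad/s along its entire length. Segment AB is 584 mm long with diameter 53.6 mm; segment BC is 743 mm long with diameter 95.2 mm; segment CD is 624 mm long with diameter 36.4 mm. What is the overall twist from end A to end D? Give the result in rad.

ω = 59.8 rad/s, so T = P/ω = 33.9×10³ / 59.80 = 566.9 N·m.
J_AB = π(0.0536)⁴/32 = 8.10×10^-7 m⁴; J_BC = π(0.0952)⁴/32 = 8.06×10^-6 m⁴; J_CD = π(0.0364)⁴/32 = 1.72×10^-7 m⁴.
θ = (T/G)·Σ L_i/J_i = (566.9/42.5×10⁹)·(0.584/8.10×10^-7 + 0.743/8.06×10^-6 + 0.624/1.72×10^-7) = 0.05914 rad.

0.0591 rad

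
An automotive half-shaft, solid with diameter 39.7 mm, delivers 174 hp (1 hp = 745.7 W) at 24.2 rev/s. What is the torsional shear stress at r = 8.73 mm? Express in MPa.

30.5 MPa

ω = 2π·24.2 = 152.1 rad/s, so T = P/ω = 174×745.7 / 152.1 = 853.3 N·m.
J = πd⁴/32 = π(0.0397)⁴/32 = 2.439×10^-7 m⁴.
Shear stress varies linearly with radius: τ = T·r/J = 853.3 × 0.00873 / 2.439×10^-7 = 3.055×10^7 Pa.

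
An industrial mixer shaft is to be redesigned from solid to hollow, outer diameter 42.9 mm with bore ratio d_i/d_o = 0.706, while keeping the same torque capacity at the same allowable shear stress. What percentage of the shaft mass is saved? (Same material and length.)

39.3 %

Equal τ_max and T ⇒ the solid shaft needs d_s³ = d_o³(1−k⁴), so d_s = 42.9·(1−0.706⁴)^(1/3) = 39.00 mm.
Area ratio A_h/A_s = d_o²(1−k²)/d_s² = (1−k²)/(1−k⁴)^(2/3) = 0.6068.
Mass saving = 1 − 0.6068 = 39.3 %.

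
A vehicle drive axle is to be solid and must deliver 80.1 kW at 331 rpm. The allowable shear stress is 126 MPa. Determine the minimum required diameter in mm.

ω = 2π·331/60 = 34.66 rad/s, so T = P/ω = 80.1×10³ / 34.66 = 2311 N·m.
For a solid shaft τ_max = 16T/(πd³), so d = (16T/(π τ_allow))^(1/3) = (16·2311/(π·1.26×10^8))^(1/3) = 0.04537 m.

45.4 mm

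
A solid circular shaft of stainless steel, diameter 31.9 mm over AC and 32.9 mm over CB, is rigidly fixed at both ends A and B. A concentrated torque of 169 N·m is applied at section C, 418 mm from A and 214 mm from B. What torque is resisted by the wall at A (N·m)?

Compatibility: T_A·a/J_AC = T_B·b/J_CB with T_A + T_B = T₀.
J_AC = 1.02×10^-7 m⁴, J_CB = 1.15×10^-7 m⁴, so T_A = T₀·(J_AC/a)/((J_AC/a)+(J_CB/b)) = 52.65 N·m, T_B = 116.4 N·m.

52.6 N·m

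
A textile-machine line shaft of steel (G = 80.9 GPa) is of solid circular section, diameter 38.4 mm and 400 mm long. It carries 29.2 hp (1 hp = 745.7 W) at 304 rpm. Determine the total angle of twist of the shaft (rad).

0.0158 rad

ω = 2π·304/60 = 31.83 rad/s, so T = P/ω = 29.2×745.7 / 31.83 = 684.0 N·m.
J = πd⁴/32 = π(0.0384)⁴/32 = 2.135×10^-7 m⁴.
θ = T·L/(G·J) = 684.0 × 0.400 / (80.9×10⁹ × 2.135×10^-7) = 0.01584 rad.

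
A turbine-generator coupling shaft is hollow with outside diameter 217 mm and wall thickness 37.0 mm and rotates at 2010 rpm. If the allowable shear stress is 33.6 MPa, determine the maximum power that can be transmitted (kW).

J = π(d_o⁴ − d_i⁴)/32 = π(0.217⁴ − 0.143⁴)/32 = 1.766×10^-4 m⁴.
T_max = τ_allow·J/r = 3.36×10^7 × 1.766×10^-4 / 0.108 = 54700 N·m.
ω = 2π·2010/60 = 210.5 rad/s, so P_max = T_max·ω = 1.151×10^7 W.

11500 kW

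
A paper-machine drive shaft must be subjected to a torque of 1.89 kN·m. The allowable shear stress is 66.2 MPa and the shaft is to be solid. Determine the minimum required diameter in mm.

For a solid shaft τ_max = 16T/(πd³), so d = (16T/(π τ_allow))^(1/3) = (16·1890/(π·6.62×10^7))^(1/3) = 0.05258 m.

52.6 mm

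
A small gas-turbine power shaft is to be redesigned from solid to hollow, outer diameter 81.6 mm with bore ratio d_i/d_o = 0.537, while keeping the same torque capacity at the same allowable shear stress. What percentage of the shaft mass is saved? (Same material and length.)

Equal τ_max and T ⇒ the solid shaft needs d_s³ = d_o³(1−k⁴), so d_s = 81.6·(1−0.537⁴)^(1/3) = 79.27 mm.
Area ratio A_h/A_s = d_o²(1−k²)/d_s² = (1−k²)/(1−k⁴)^(2/3) = 0.7540.
Mass saving = 1 − 0.7540 = 24.6 %.

24.6 %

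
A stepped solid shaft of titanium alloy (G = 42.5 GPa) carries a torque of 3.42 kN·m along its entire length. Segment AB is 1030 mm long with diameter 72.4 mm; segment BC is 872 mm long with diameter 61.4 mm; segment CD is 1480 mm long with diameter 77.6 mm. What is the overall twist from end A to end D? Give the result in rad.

J_AB = π(0.0724)⁴/32 = 2.70×10^-6 m⁴; J_BC = π(0.0614)⁴/32 = 1.40×10^-6 m⁴; J_CD = π(0.0776)⁴/32 = 3.56×10^-6 m⁴.
θ = (T/G)·Σ L_i/J_i = (3420/42.5×10⁹)·(1.03/2.70×10^-6 + 0.872/1.40×10^-6 + 1.48/3.56×10^-6) = 0.1145 rad.

0.114 rad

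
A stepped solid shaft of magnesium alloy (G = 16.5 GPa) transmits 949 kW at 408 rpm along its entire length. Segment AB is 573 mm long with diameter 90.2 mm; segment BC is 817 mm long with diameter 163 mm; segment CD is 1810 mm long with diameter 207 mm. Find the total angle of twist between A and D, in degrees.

ω = 2π·408/60 = 42.73 rad/s, so T = P/ω = 949×10³ / 42.73 = 22210 N·m.
J_AB = π(0.0902)⁴/32 = 6.50×10^-6 m⁴; J_BC = π(0.163)⁴/32 = 6.93×10^-5 m⁴; J_CD = π(0.207)⁴/32 = 1.80×10^-4 m⁴.
θ = (T/G)·Σ L_i/J_i = (22210/16.5×10⁹)·(0.573/6.50×10^-6 + 0.817/6.93×10^-5 + 1.81/1.80×10^-4) = 0.1481 rad.

8.48°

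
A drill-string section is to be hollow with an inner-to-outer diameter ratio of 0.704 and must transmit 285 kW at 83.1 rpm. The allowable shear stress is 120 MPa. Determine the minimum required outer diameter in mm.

ω = 2π·83.1/60 = 8.702 rad/s, so T = P/ω = 285×10³ / 8.702 = 32750 N·m.
For a hollow shaft with d_i/d_o = 0.704: τ_max = 16T/(π d_o³ (1−k⁴)), so d_o = [16T/(π τ_allow (1−k⁴))]^(1/3) = [16·32750/(π·1.20×10^8·0.7544)]^(1/3) = 0.1226 m.

123 mm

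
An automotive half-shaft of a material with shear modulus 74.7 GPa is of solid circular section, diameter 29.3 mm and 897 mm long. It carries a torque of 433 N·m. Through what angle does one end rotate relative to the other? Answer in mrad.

J = πd⁴/32 = π(0.0293)⁴/32 = 7.236×10^-8 m⁴.
θ = T·L/(G·J) = 433.0 × 0.897 / (74.7×10⁹ × 7.236×10^-8) = 0.07186 rad.

71.9 mrad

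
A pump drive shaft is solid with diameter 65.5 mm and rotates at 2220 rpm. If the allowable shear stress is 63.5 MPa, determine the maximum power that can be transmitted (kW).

J = πd⁴/32 = π(0.0655)⁴/32 = 1.807×10^-6 m⁴.
T_max = τ_allow·J/r = 6.35×10^7 × 1.807×10^-6 / 0.0328 = 3504 N·m.
ω = 2π·2220/60 = 232.5 rad/s, so P_max = T_max·ω = 8.145×10^5 W.

815 kW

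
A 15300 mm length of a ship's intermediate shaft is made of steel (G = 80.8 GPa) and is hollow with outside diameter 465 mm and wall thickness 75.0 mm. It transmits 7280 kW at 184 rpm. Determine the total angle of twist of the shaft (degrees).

1.13°

ω = 2π·184/60 = 19.27 rad/s, so T = P/ω = 7280×10³ / 19.27 = 377800 N·m.
J = π(d_o⁴ − d_i⁴)/32 = π(0.465⁴ − 0.315⁴)/32 = 3.623×10^-3 m⁴.
θ = T·L/(G·J) = 377800 × 15.3 / (80.8×10⁹ × 3.623×10^-3) = 0.01974 rad.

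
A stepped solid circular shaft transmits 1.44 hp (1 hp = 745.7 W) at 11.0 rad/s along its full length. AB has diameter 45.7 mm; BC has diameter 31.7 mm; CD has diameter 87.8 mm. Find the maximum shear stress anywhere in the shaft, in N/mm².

15.6 N/mm²

ω = 11.0 rad/s, so T = P/ω = 1.44×745.7 / 11.00 = 97.62 N·m.
Under the same torque, τ_max = 16T/(πd³) is largest where d is smallest — segment BC (d = 31.7 mm).
τ_max = 16·97.62/(π·(0.0317)³) = 1.561×10^7 Pa.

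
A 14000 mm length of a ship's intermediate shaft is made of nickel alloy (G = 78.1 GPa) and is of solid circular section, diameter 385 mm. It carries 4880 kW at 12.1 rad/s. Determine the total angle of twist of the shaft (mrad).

33.5 mrad

ω = 12.1 rad/s, so T = P/ω = 4880×10³ / 12.10 = 403300 N·m.
J = πd⁴/32 = π(0.385)⁴/32 = 2.157×10^-3 m⁴.
θ = T·L/(G·J) = 403300 × 14.0 / (78.1×10⁹ × 2.157×10^-3) = 0.03352 rad.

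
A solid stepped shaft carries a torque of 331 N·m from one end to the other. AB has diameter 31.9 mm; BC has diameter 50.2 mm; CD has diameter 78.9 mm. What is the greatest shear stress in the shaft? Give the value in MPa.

51.9 MPa

Under the same torque, τ_max = 16T/(πd³) is largest where d is smallest — segment AB (d = 31.9 mm).
τ_max = 16·331.0/(π·(0.0319)³) = 5.193×10^7 Pa.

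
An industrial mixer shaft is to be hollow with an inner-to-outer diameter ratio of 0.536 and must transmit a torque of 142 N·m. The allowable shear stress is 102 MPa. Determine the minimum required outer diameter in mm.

19.8 mm

For a hollow shaft with d_i/d_o = 0.536: τ_max = 16T/(π d_o³ (1−k⁴)), so d_o = [16T/(π τ_allow (1−k⁴))]^(1/3) = [16·142.0/(π·1.02×10^8·0.9175)]^(1/3) = 0.01977 m.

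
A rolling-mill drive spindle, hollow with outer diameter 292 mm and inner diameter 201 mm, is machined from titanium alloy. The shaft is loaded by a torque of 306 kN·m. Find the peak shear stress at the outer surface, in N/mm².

80.7 N/mm²

J = π(d_o⁴ − d_i⁴)/32 = π(0.292⁴ − 0.201⁴)/32 = 5.535×10^-4 m⁴.
τ_max = T·r/J = 306000 × 0.146 / 5.535×10^-4 = 8.072×10^7 Pa.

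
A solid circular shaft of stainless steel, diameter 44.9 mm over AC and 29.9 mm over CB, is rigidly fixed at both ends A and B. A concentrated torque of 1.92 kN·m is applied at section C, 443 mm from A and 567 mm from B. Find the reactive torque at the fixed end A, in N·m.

1660 N·m

Compatibility: T_A·a/J_AC = T_B·b/J_CB with T_A + T_B = T₀.
J_AC = 3.99×10^-7 m⁴, J_CB = 7.85×10^-8 m⁴, so T_A = T₀·(J_AC/a)/((J_AC/a)+(J_CB/b)) = 1664 N·m, T_B = 255.7 N·m.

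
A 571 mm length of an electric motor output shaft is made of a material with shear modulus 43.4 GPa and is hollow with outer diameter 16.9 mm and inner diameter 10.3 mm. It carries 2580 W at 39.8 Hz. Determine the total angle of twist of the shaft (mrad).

ω = 2π·39.8 = 250.1 rad/s, so T = P/ω = 2580 / 250.1 = 10.32 N·m.
J = π(d_o⁴ − d_i⁴)/32 = π(0.0169⁴ − 0.0103⁴)/32 = 6.903×10^-9 m⁴.
θ = T·L/(G·J) = 10.32 × 0.571 / (43.4×10⁹ × 6.903×10^-9) = 0.01966 rad.

19.7 mrad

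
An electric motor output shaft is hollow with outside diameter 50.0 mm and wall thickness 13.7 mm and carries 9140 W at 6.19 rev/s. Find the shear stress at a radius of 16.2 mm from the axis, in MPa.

6.47 MPa

ω = 2π·6.19 = 38.89 rad/s, so T = P/ω = 9140 / 38.89 = 235.0 N·m.
J = π(d_o⁴ − d_i⁴)/32 = π(0.0500⁴ − 0.0226⁴)/32 = 5.880×10^-7 m⁴.
Shear stress varies linearly with radius: τ = T·r/J = 235.0 × 0.0162 / 5.880×10^-7 = 6.475×10^6 Pa.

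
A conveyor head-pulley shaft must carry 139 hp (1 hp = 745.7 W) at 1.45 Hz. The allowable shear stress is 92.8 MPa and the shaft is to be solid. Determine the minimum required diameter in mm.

ω = 2π·1.45 = 9.111 rad/s, so T = P/ω = 139×745.7 / 9.111 = 11380 N·m.
For a solid shaft τ_max = 16T/(πd³), so d = (16T/(π τ_allow))^(1/3) = (16·11380/(π·9.28×10^7))^(1/3) = 0.08547 m.

85.5 mm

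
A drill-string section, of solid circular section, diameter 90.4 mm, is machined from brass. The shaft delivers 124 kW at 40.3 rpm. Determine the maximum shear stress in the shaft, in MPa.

ω = 2π·40.3/60 = 4.220 rad/s, so T = P/ω = 124×10³ / 4.220 = 29380 N·m.
J = πd⁴/32 = π(0.0904)⁴/32 = 6.557×10^-6 m⁴.
τ_max = T·r/J = 29380 × 0.0452 / 6.557×10^-6 = 2.026×10^8 Pa.

203 MPa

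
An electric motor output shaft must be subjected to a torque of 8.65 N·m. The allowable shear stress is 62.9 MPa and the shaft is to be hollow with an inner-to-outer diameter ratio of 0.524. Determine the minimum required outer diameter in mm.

For a hollow shaft with d_i/d_o = 0.524: τ_max = 16T/(π d_o³ (1−k⁴)), so d_o = [16T/(π τ_allow (1−k⁴))]^(1/3) = [16·8.650/(π·6.29×10^7·0.9246)]^(1/3) = 0.009116 m.

9.12 mm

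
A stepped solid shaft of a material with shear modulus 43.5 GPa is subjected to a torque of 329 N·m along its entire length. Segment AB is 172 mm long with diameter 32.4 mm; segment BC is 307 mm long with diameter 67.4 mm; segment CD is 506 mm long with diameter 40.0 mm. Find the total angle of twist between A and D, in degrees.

1.63°

J_AB = π(0.0324)⁴/32 = 1.08×10^-7 m⁴; J_BC = π(0.0674)⁴/32 = 2.03×10^-6 m⁴; J_CD = π(0.0400)⁴/32 = 2.51×10^-7 m⁴.
θ = (T/G)·Σ L_i/J_i = (329.0/43.5×10⁹)·(0.172/1.08×10^-7 + 0.307/2.03×10^-6 + 0.506/2.51×10^-7) = 0.02840 rad.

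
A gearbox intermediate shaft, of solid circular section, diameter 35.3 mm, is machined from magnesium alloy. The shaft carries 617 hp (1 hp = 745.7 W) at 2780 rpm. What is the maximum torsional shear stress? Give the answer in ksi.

26.5 ksi

ω = 2π·2780/60 = 291.1 rad/s, so T = P/ω = 617×745.7 / 291.1 = 1580 N·m.
J = πd⁴/32 = π(0.0353)⁴/32 = 1.524×10^-7 m⁴.
τ_max = T·r/J = 1580 × 0.0176 / 1.524×10^-7 = 1.830×10^8 Pa.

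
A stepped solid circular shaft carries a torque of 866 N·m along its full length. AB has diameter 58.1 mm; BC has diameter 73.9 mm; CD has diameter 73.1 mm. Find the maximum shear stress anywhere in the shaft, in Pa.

2.25e7 Pa

Under the same torque, τ_max = 16T/(πd³) is largest where d is smallest — segment AB (d = 58.1 mm).
τ_max = 16·866.0/(π·(0.0581)³) = 2.249×10^7 Pa.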